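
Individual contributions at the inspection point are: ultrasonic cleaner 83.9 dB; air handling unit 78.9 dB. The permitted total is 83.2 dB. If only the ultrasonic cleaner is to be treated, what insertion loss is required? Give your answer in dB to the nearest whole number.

3 dB

Fixed contribution from the other source: Σ 10^(L/10) = 10^(78.9/10) = 7.762e+07 (78.90 dB).
To meet 83.2 dB overall, the treated ultrasonic cleaner may contribute at most 10^(83.2/10) − 7.762e+07 = 1.313e+08, i.e. 81.18 dB.
So the ultrasonic cleaner must be reduced from 83.9 to 81.18 dB: IL = 2.72 dB.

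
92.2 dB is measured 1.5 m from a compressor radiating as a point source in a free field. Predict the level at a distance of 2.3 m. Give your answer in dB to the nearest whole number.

Spherical spreading from a point source gives a 20·log₁₀(r₂/r₁) drop.
L₂ = 92.2 − 20·log₁₀(2.3/1.5) = 92.2 − 3.713 = 88.49 dB.

88 dB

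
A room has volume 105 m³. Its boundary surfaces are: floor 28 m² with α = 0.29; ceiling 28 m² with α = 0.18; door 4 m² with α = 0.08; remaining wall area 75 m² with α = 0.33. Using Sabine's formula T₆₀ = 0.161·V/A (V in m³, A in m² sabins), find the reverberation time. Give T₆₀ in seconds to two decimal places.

A = Σ Sᵢαᵢ = 28·0.29 + 28·0.18 + 4·0.08 + 75·0.33 = 38.23 m².
T₆₀ = 0.161 × 105 / 38.23 = 0.442 s.

0.44 s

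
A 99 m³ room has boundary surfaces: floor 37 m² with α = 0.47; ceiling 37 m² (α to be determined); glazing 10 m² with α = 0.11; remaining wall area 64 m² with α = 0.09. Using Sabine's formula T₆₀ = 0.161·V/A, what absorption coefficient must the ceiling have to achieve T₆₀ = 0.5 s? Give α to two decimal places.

From T₆₀ = 0.161·V/A, the target T₆₀ = 0.5 s needs A = 0.161·99/0.5 = 31.88 m².
Absorption from the other surfaces = 37·0.47 + 10·0.11 + 64·0.09 = 24.25 m², so the ceiling must supply 7.63 m² over 37 m².
α = 7.63/37 = 0.206.

0.21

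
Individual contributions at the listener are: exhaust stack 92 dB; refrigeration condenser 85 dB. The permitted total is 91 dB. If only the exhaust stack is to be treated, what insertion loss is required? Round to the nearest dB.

Everything except the exhaust stack sums to 10^(85/10) = 3.162e+08 in linear terms, 85.00 dB.
To meet 91 dB overall, the treated exhaust stack may contribute at most 10^(91/10) − 3.162e+08 = 9.427e+08, i.e. 89.74 dB.
So the exhaust stack must be reduced from 92 to 89.74 dB: IL = 2.26 dB.

2 dB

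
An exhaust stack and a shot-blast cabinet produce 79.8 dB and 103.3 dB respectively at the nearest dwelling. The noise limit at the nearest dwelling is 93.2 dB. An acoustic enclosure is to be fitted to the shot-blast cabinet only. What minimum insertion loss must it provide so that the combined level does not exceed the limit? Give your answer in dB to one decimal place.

Everything except the shot-blast cabinet sums to 10^(79.8/10) = 9.550e+07 in linear terms, 79.80 dB.
The limit corresponds to 10^(93.2/10) = 2.089e+09; subtracting the fixed part leaves 1.994e+09 for the shot-blast cabinet, i.e. 93.00 dB.
Required insertion loss = 103.3 − 93.00 = 10.30 dB.

10.3 dB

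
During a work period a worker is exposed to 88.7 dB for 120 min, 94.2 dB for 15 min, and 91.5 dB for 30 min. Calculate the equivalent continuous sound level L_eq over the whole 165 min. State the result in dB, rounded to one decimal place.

L_eq = 10·log₁₀[(1/T)·Σ tᵢ·10^(Lᵢ/10)] with T = 165 min.
Σ tᵢ·10^(Lᵢ/10) = 120·10^(88.7/10) + 15·10^(94.2/10) + 30·10^(91.5/10) = 1.708e+11.
L_eq = 10·log₁₀(1.708e+11/165) = 90.15 dB.

90.1 dB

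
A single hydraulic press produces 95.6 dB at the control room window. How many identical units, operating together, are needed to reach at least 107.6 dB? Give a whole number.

16

The shortfall is 107.6 − 95.6 = 12.0 dB, and N units add 10·log₁₀ N, so need 10·log₁₀ N ≥ 12.0.
N ≥ 10^(12.0/10) = 15.849, so N = 16.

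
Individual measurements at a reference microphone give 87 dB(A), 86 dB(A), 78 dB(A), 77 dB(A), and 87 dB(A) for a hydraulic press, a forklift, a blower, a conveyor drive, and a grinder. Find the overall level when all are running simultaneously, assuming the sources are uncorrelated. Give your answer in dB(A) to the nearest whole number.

92 dB(A)

Incoherent sources combine by intensity addition: L_total = 10·log₁₀(Σ 10^(L_i/10)).
Σ 10^(L/10) = 10^(87/10) + 10^(86/10) + 10^(78/10) + 10^(77/10) + 10^(87/10) = 1.514e+09.
L_total = 10·log₁₀(1.514e+09) = 91.80 dB(A).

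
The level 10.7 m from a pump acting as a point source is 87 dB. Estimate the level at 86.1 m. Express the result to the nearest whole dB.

69 dB

For a point source, L₂ = L₁ − 20·log₁₀(r₂/r₁).
L₂ = 87 − 20·log₁₀(86.1/10.7) = 87 − 18.112 = 68.89 dB.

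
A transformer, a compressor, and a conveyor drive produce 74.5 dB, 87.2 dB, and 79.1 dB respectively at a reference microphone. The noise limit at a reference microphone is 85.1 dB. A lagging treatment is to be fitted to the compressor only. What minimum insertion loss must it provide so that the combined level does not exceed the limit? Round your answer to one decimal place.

Everything except the compressor sums to 10^(74.5/10) + 10^(79.1/10) = 1.095e+08 in linear terms, 80.39 dB.
The limit corresponds to 10^(85.1/10) = 3.236e+08; subtracting the fixed part leaves 2.141e+08 for the compressor, i.e. 83.31 dB.
So the compressor must be reduced from 87.2 to 83.31 dB: IL = 3.89 dB.

3.9 dB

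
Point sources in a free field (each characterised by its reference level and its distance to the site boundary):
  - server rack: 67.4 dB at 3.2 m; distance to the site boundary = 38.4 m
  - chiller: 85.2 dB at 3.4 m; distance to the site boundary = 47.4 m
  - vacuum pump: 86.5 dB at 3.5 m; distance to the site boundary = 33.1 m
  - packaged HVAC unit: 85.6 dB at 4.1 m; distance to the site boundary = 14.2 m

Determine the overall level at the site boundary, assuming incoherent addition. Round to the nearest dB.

76 dB

Apply inverse-square spreading to bring every level to the receiver, then sum 10^(L/10).
server rack: 67.4 − 20·log₁₀(38.4/3.2) = 67.4 − 21.58 = 45.82 dB.
chiller: 85.2 − 20·log₁₀(47.4/3.4) = 85.2 − 22.89 = 62.31 dB.
vacuum pump: 86.5 − 20·log₁₀(33.1/3.5) = 86.5 − 19.52 = 66.98 dB.
packaged HVAC unit: 85.6 − 20·log₁₀(14.2/4.1) = 85.6 − 10.79 = 74.81 dB.
Σ 10^(L/10) = 3.700e+07 → L_total = 10·log₁₀(3.700e+07) = 75.68 dB.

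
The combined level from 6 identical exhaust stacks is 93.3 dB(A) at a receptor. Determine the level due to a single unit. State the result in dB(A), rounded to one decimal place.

Dividing the total intensity by 6 lowers the level by 10·log₁₀ 6 = 7.782 dB: L₁ = 93.3 − 7.782.

85.5 dB(A)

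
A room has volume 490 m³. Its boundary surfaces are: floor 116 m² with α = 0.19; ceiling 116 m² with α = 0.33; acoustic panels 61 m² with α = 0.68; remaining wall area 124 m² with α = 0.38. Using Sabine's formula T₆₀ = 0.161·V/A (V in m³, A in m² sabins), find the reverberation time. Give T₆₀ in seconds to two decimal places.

0.53 s

Summing Sᵢαᵢ: 116·0.19 + 116·0.33 + 61·0.68 + 124·0.38 = 148.92 m².
T₆₀ = 0.161 × 490 / 148.92 = 0.530 s.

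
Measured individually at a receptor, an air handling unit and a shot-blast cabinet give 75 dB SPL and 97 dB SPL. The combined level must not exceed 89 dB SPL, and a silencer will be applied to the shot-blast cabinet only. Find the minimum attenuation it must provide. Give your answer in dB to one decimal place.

8.2 dB

Fixed contribution from the other source: Σ 10^(L/10) = 10^(75/10) = 3.162e+07 (75.00 dB SPL).
To meet 89 dB SPL overall, the treated shot-blast cabinet may contribute at most 10^(89/10) − 3.162e+07 = 7.627e+08, i.e. 88.82 dB SPL.
Required insertion loss = 97 − 88.82 = 8.18 dB.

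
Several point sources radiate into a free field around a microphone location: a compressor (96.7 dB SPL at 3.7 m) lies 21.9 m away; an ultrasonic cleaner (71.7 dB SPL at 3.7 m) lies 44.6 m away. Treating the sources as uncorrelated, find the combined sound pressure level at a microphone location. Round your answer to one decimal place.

81.3 dB SPL

First find each source's level at the receiver (point-source: −20·log₁₀(r/r_ref)), then combine on an intensity basis.
compressor: 96.7 − 20·log₁₀(21.9/3.7) = 96.7 − 15.44 = 81.26 dB SPL.
ultrasonic cleaner: 71.7 − 20·log₁₀(44.6/3.7) = 71.7 − 21.62 = 50.08 dB SPL.
Σ 10^(L/10) = 1.336e+08 → L_total = 10·log₁₀(1.336e+08) = 81.26 dB SPL.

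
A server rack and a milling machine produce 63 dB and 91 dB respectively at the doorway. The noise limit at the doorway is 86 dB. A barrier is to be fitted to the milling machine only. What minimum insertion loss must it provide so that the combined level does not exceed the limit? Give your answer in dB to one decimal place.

Everything except the milling machine sums to 10^(63/10) = 1.995e+06 in linear terms, 63.00 dB.
To meet 86 dB overall, the treated milling machine may contribute at most 10^(86/10) − 1.995e+06 = 3.961e+08, i.e. 85.98 dB.
So the milling machine must be reduced from 91 to 85.98 dB: IL = 5.02 dB.

5.0 dB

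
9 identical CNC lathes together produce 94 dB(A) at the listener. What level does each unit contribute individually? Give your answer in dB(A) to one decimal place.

84.5 dB(A)

For N identical incoherent sources L_total = L₁ + 10·log₁₀ N, so L₁ = 94 − 10·log₁₀(9) = 94 − 9.542.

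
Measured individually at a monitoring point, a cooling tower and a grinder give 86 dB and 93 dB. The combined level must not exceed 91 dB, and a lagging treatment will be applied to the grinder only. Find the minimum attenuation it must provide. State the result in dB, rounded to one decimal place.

3.7 dB

Fixed contribution from the other source: Σ 10^(L/10) = 10^(86/10) = 3.981e+08 (86.00 dB).
To meet 91 dB overall, the treated grinder may contribute at most 10^(91/10) − 3.981e+08 = 8.608e+08, i.e. 89.35 dB.
So the grinder must be reduced from 93 to 89.35 dB: IL = 3.65 dB.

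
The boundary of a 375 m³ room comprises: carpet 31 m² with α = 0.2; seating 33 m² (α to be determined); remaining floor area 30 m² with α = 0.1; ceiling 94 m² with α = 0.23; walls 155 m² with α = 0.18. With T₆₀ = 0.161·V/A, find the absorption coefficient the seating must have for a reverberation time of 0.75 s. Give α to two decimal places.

Required total absorption A = 0.161·375/0.75 = 80.50 m².
Absorption from the other surfaces = 31·0.2 + 30·0.1 + 94·0.23 + 155·0.18 = 58.72 m², so the seating must supply 21.78 m² over 33 m².
α = 21.78/33 = 0.660.

0.66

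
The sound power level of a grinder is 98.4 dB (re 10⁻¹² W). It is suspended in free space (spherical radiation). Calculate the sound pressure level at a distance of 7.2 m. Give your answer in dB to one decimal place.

The power spreads over a sphere of area 4π·r², so L_p = L_w − 10·log₁₀(4π·r²).
4π·r² = 651.4 m², 10·log₁₀ of that is 28.139 dB.
L_p = 98.4 − 28.139 = 70.26 dB.

70.3 dB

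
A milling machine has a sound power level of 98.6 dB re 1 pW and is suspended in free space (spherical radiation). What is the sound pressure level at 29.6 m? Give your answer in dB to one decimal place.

L_p = L_w − 10·log₁₀(4π·r²) with r = 29.6 m.
4π·r² = 1.101e+04 m², 10·log₁₀ of that is 40.418 dB.
L_p = 98.6 − 40.418 = 58.18 dB.

58.2 dB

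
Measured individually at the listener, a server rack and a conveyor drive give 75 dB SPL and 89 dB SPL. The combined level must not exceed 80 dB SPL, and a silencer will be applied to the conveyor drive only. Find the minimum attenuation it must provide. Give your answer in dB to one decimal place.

Everything except the conveyor drive sums to 10^(75/10) = 3.162e+07 in linear terms, 75.00 dB SPL.
To meet 80 dB SPL overall, the treated conveyor drive may contribute at most 10^(80/10) − 3.162e+07 = 6.838e+07, i.e. 78.35 dB SPL.
Required insertion loss = 89 − 78.35 = 10.65 dB.

10.7 dB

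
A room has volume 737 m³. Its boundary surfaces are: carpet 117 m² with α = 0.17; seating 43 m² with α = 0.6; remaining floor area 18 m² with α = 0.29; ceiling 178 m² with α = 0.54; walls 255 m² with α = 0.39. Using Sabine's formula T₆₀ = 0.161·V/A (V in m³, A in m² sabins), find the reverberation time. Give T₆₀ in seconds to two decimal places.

0.48 s

A = Σ Sᵢαᵢ = 117·0.17 + 43·0.6 + 18·0.29 + 178·0.54 + 255·0.39 = 246.48 m².
T₆₀ = 0.161·V/A = 0.161·737/246.48 = 0.481 s.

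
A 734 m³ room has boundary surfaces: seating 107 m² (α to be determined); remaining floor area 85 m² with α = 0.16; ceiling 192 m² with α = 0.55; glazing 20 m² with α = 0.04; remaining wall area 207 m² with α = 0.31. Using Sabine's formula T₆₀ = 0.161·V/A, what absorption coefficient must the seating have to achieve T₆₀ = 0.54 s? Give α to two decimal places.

Required total absorption A = 0.161·734/0.54 = 218.84 m².
Absorption from the other surfaces = 85·0.16 + 192·0.55 + 20·0.04 + 207·0.31 = 184.17 m², so the seating must supply 34.67 m² over 107 m².
α = 34.67/107 = 0.324.

0.32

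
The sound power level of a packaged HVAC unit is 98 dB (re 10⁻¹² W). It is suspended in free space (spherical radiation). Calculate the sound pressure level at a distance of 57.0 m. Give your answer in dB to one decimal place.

51.9 dB

L_p = L_w − 10·log₁₀(4π·r²) with r = 57.0 m.
4π·r² = 4.083e+04 m², 10·log₁₀ of that is 46.110 dB.
L_p = 98 − 46.110 = 51.89 dB.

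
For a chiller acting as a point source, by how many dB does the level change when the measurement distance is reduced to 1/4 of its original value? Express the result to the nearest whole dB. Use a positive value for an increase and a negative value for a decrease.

+12 dB

Point-source spreading: ΔL = −20·log₁₀(r₂/r₁).
ΔL = −20·log₁₀(0.25) = +12.04 dB.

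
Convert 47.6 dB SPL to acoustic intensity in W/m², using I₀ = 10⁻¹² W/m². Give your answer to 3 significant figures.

5.75e-08 W/m²

I = I₀·10^(L/10) = 10⁻¹² × 10^(47.6/10) = 10^(-7.240).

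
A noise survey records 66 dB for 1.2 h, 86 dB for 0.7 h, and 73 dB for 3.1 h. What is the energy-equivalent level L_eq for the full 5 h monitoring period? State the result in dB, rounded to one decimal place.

78.4 dB

The energy average is taken in the linear domain: L_eq = 10·log₁₀[(Σ tᵢ·10^(Lᵢ/10))/T], T = 5 h.
Σ tᵢ·10^(Lᵢ/10) = 1.2·10^(66/10) + 0.7·10^(86/10) + 3.1·10^(73/10) = 3.453e+08.
L_eq = 10·log₁₀(3.453e+08/5) = 78.39 dB.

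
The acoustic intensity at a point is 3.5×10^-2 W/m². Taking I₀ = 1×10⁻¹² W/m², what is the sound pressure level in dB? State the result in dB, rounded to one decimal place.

Dividing by I₀ shifts the exponent by 12: I/I₀ = 3.5×10^10.
L = 10·(0.5441 + 10) = 105.44 dB.

105.4 dB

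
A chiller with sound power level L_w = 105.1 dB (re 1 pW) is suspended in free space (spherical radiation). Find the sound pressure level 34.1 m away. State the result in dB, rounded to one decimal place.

Free-field spherical radiation: L_p = L_w − 10·log₁₀(4π·r²), r = 34.1 m.
4π·r² = 1.461e+04 m², 10·log₁₀ of that is 41.647 dB.
L_p = 105.1 − 41.647 = 63.45 dB.

63.5 dB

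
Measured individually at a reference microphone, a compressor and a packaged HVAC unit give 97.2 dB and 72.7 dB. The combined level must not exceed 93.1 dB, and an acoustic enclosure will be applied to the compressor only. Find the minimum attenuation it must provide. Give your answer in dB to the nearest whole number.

Fixed contribution from the other source: Σ 10^(L/10) = 10^(72.7/10) = 1.862e+07 (72.70 dB).
To meet 93.1 dB overall, the treated compressor may contribute at most 10^(93.1/10) − 1.862e+07 = 2.023e+09, i.e. 93.06 dB.
Required insertion loss = 97.2 − 93.06 = 4.14 dB.

4 dB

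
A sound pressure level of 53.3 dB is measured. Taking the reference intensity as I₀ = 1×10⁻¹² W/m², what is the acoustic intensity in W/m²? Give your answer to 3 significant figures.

2.14e-07 W/m²

I/I₀ = 10^(53.3/10) = 2.138e+05, so I = 2.138e+05 × 10⁻¹² W/m².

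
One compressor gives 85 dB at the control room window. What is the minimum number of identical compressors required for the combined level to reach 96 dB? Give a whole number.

Need L₁ + 10·log₁₀ N ≥ 96, i.e. log₁₀ N ≥ 1.10.
N ≥ 10^(11.0/10) = 12.589, so N = 13.

13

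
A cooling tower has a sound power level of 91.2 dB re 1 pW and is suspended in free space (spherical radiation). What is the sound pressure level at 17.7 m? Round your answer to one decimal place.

L_p = L_w − 10·log₁₀(4π·r²) with r = 17.7 m.
4π·r² = 3937 m², 10·log₁₀ of that is 35.952 dB.
L_p = 91.2 − 35.952 = 55.25 dB.

55.2 dB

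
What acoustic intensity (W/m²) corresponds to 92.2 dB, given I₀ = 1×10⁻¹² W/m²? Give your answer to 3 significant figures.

L = 10·log₁₀(I/I₀) ⇒ I = I₀·10^(L/10) = 10⁻¹² × 10^9.22.

0.00166 W/m²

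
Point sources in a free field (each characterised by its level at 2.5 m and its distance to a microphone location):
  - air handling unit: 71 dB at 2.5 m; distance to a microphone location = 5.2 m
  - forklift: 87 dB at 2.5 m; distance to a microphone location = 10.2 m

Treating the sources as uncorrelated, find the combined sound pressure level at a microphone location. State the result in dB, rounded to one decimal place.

Propagate each source to the receiver with L = L_ref − 20·log₁₀(r/r_ref), then add intensities.
air handling unit: 71 − 20·log₁₀(5.2/2.5) = 71 − 6.36 = 64.64 dB.
forklift: 87 − 20·log₁₀(10.2/2.5) = 87 − 12.21 = 74.79 dB.
Σ 10^(L/10) = 3.302e+07 → L_total = 10·log₁₀(3.302e+07) = 75.19 dB.

75.2 dB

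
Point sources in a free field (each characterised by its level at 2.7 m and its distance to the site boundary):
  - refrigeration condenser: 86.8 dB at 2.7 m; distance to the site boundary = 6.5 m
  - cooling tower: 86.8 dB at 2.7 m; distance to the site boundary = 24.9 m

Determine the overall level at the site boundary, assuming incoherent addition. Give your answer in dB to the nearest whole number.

First find each source's level at the receiver (point-source: −20·log₁₀(r/r_ref)), then combine on an intensity basis.
refrigeration condenser: 86.8 − 20·log₁₀(6.5/2.7) = 86.8 − 7.63 = 79.17 dB.
cooling tower: 86.8 − 20·log₁₀(24.9/2.7) = 86.8 − 19.30 = 67.50 dB.
Σ 10^(L/10) = 8.821e+07 → L_total = 10·log₁₀(8.821e+07) = 79.46 dB.

79 dB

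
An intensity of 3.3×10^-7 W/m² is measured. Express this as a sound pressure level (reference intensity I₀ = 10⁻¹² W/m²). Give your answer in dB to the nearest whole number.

I/I₀ = 3.3×10^-7/10⁻¹² = 3.3×10^5, and L = 10·log₁₀(I/I₀).
L = 10·(0.5185 + 5) = 55.19 dB.

55 dB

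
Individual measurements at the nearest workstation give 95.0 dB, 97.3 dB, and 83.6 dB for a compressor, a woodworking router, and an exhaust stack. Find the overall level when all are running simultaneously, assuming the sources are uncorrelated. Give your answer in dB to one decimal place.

99.4 dB

Incoherent sources combine by intensity addition: L_total = 10·log₁₀(Σ 10^(L_i/10)).
Σ 10^(L/10) = 10^(95.0/10) + 10^(97.3/10) + 10^(83.6/10) = 8.762e+09.
L_total = 10·log₁₀(8.762e+09) = 99.43 dB.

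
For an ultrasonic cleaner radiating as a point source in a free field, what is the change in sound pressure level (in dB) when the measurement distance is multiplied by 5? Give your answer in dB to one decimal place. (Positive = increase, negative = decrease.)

-14.0 dB

A point source loses 6 dB per doubling of distance; generally ΔL = −20·log₁₀(r₂/r₁).
ΔL = −20·log₁₀(5) = -13.98 dB.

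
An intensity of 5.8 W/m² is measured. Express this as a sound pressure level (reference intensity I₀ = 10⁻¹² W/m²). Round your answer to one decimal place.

127.6 dB

I/I₀ = 5.8/10⁻¹² = 5.8×10^12, and L = 10·log₁₀(I/I₀).
L = 10·(0.7634 + 12) = 127.63 dB.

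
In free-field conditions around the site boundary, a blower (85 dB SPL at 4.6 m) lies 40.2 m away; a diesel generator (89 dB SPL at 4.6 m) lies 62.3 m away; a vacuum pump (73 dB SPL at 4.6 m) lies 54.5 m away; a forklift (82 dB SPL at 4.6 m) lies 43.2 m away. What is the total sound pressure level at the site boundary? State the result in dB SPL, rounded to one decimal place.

70.2 dB SPL

Apply inverse-square spreading to bring every level to the receiver, then sum 10^(L/10).
blower: 85 − 20·log₁₀(40.2/4.6) = 85 − 18.83 = 66.17 dB SPL.
diesel generator: 89 − 20·log₁₀(62.3/4.6) = 89 − 22.63 = 66.37 dB SPL.
vacuum pump: 73 − 20·log₁₀(54.5/4.6) = 73 − 21.47 = 51.53 dB SPL.
forklift: 82 − 20·log₁₀(43.2/4.6) = 82 − 19.45 = 62.55 dB SPL.
Σ 10^(L/10) = 1.041e+07 → L_total = 10·log₁₀(1.041e+07) = 70.17 dB SPL.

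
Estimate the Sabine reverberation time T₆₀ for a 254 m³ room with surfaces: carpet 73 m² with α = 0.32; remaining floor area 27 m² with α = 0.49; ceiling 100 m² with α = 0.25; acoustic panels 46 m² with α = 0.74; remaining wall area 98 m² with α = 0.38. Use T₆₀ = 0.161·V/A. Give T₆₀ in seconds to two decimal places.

Total absorption A = 73·0.32 + 27·0.49 + 100·0.25 + 46·0.74 + 98·0.38 = 132.87 m² sabins.
T₆₀ = 0.161 × 254 / 132.87 = 0.308 s.

0.31 s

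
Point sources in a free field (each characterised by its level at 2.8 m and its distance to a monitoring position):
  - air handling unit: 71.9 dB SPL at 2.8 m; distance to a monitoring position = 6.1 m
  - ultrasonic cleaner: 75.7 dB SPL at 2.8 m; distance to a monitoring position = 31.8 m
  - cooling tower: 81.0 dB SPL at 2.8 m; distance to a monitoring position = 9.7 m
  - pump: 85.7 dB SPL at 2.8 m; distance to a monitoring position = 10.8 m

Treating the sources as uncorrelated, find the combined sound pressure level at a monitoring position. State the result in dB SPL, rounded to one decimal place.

First find each source's level at the receiver (point-source: −20·log₁₀(r/r_ref)), then combine on an intensity basis.
air handling unit: 71.9 − 20·log₁₀(6.1/2.8) = 71.9 − 6.76 = 65.14 dB SPL.
ultrasonic cleaner: 75.7 − 20·log₁₀(31.8/2.8) = 75.7 − 21.11 = 54.59 dB SPL.
cooling tower: 81.0 − 20·log₁₀(9.7/2.8) = 81.0 − 10.79 = 70.21 dB SPL.
pump: 85.7 − 20·log₁₀(10.8/2.8) = 85.7 − 11.73 = 73.97 dB SPL.
Σ 10^(L/10) = 3.901e+07 → L_total = 10·log₁₀(3.901e+07) = 75.91 dB SPL.

75.9 dB SPL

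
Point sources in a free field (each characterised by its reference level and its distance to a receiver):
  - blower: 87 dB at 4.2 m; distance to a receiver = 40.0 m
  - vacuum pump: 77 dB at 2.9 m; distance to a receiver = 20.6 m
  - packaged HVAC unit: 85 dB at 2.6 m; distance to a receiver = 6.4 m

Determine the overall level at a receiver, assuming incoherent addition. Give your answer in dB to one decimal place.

77.7 dB

Apply inverse-square spreading to bring every level to the receiver, then sum 10^(L/10).
blower: 87 − 20·log₁₀(40.0/4.2) = 87 − 19.58 = 67.42 dB.
vacuum pump: 77 − 20·log₁₀(20.6/2.9) = 77 − 17.03 = 59.97 dB.
packaged HVAC unit: 85 − 20·log₁₀(6.4/2.6) = 85 − 7.82 = 77.18 dB.
Σ 10^(L/10) = 5.871e+07 → L_total = 10·log₁₀(5.871e+07) = 77.69 dB.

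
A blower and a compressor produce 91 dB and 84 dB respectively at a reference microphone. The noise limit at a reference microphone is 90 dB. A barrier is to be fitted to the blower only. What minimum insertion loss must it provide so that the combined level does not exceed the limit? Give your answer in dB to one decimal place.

Fixed contribution from the other source: Σ 10^(L/10) = 10^(84/10) = 2.512e+08 (84.00 dB).
To meet 90 dB overall, the treated blower may contribute at most 10^(90/10) − 2.512e+08 = 7.488e+08, i.e. 88.74 dB.
So the blower must be reduced from 91 to 88.74 dB: IL = 2.26 dB.

2.3 dB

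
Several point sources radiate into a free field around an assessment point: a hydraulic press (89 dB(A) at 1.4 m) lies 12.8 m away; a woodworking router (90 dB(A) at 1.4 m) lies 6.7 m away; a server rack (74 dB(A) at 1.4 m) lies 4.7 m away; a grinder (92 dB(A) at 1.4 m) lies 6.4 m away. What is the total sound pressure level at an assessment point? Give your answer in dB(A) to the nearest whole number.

81 dB(A)

Propagate each source to the receiver with L = L_ref − 20·log₁₀(r/r_ref), then add intensities.
hydraulic press: 89 − 20·log₁₀(12.8/1.4) = 89 − 19.22 = 69.78 dB(A).
woodworking router: 90 − 20·log₁₀(6.7/1.4) = 90 − 13.60 = 76.40 dB(A).
server rack: 74 − 20·log₁₀(4.7/1.4) = 74 − 10.52 = 63.48 dB(A).
grinder: 92 − 20·log₁₀(6.4/1.4) = 92 − 13.20 = 78.80 dB(A).
Σ 10^(L/10) = 1.312e+08 → L_total = 10·log₁₀(1.312e+08) = 81.18 dB(A).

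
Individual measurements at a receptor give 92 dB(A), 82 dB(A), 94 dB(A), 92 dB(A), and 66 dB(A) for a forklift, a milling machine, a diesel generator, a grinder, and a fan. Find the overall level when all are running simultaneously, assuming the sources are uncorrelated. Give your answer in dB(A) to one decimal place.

Incoherent sources combine by intensity addition: L_total = 10·log₁₀(Σ 10^(L_i/10)).
Σ 10^(L/10) = 10^(92/10) + 10^(82/10) + 10^(94/10) + 10^(92/10) + 10^(66/10) = 5.844e+09.
L_total = 10·log₁₀(5.844e+09) = 97.67 dB(A).

97.7 dB(A)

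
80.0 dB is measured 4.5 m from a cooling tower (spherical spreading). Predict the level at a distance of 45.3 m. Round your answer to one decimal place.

Point-source attenuation: ΔL = 20·log₁₀(r₂/r₁) = 20·log₁₀(45.3/4.5) = 20.058 dB.
L₂ = 80.0 − 20·log₁₀(45.3/4.5) = 80.0 − 20.058 = 59.94 dB.

59.9 dB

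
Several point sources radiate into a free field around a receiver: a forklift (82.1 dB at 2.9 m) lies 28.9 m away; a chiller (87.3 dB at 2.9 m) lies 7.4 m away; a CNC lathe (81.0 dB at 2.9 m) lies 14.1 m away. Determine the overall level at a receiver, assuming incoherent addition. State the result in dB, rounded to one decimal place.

First find each source's level at the receiver (point-source: −20·log₁₀(r/r_ref)), then combine on an intensity basis.
forklift: 82.1 − 20·log₁₀(28.9/2.9) = 82.1 − 19.97 = 62.13 dB.
chiller: 87.3 − 20·log₁₀(7.4/2.9) = 87.3 − 8.14 = 79.16 dB.
CNC lathe: 81.0 − 20·log₁₀(14.1/2.9) = 81.0 − 13.74 = 67.26 dB.
Σ 10^(L/10) = 8.944e+07 → L_total = 10·log₁₀(8.944e+07) = 79.52 dB.

79.5 dB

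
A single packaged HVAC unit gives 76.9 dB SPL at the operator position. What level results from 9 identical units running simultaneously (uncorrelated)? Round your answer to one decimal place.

86.4 dB SPL

With 9 equal, uncorrelated contributions the intensity is 9× that of one unit, giving a rise of 10·log₁₀ 9.
L_total = 76.9 + 10·log₁₀(9) = 76.9 + 9.542 = 86.44 dB SPL.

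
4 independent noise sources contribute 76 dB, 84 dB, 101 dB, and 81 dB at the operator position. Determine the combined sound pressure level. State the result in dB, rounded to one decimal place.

101.1 dB

Incoherent sources combine by intensity addition: L_total = 10·log₁₀(Σ 10^(L_i/10)).
Σ 10^(L/10) = 10^(76/10) + 10^(84/10) + 10^(101/10) + 10^(81/10) = 1.301e+10.
L_total = 10·log₁₀(1.301e+10) = 101.14 dB.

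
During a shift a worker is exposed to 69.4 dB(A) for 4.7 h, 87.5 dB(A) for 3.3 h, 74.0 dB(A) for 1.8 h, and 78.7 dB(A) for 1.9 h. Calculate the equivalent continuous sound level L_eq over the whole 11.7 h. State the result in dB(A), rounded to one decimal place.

The energy average is taken in the linear domain: L_eq = 10·log₁₀[(Σ tᵢ·10^(Lᵢ/10))/T], T = 11.7 h.
Σ tᵢ·10^(Lᵢ/10) = 4.7·10^(69.4/10) + 3.3·10^(87.5/10) + 1.8·10^(74.0/10) + 1.9·10^(78.7/10) = 2.083e+09.
L_eq = 10·log₁₀(2.083e+09/11.7) = 82.50 dB(A).

82.5 dB(A)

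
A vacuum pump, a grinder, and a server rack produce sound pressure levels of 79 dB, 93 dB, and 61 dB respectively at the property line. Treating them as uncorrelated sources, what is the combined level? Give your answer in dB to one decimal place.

93.2 dB

Incoherent sources combine by intensity addition: L_total = 10·log₁₀(Σ 10^(L_i/10)).
Σ 10^(L/10) = 10^(79/10) + 10^(93/10) + 10^(61/10) = 2.076e+09.
L_total = 10·log₁₀(2.076e+09) = 93.17 dB.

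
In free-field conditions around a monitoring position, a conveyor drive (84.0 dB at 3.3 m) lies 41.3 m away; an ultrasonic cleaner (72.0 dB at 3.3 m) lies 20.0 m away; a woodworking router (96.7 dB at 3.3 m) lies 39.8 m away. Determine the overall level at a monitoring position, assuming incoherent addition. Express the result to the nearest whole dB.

First find each source's level at the receiver (point-source: −20·log₁₀(r/r_ref)), then combine on an intensity basis.
conveyor drive: 84.0 − 20·log₁₀(41.3/3.3) = 84.0 − 21.95 = 62.05 dB.
ultrasonic cleaner: 72.0 − 20·log₁₀(20.0/3.3) = 72.0 − 15.65 = 56.35 dB.
woodworking router: 96.7 − 20·log₁₀(39.8/3.3) = 96.7 − 21.63 = 75.07 dB.
Σ 10^(L/10) = 3.419e+07 → L_total = 10·log₁₀(3.419e+07) = 75.34 dB.

75 dB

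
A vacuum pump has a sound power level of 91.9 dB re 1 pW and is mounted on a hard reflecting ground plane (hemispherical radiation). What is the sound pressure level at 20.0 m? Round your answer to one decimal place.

The power spreads over a hemisphere of area 2π·r², so L_p = L_w − 10·log₁₀(2π·r²).
2π·r² = 2513 m², 10·log₁₀ of that is 34.002 dB.
L_p = 91.9 − 34.002 = 57.90 dB.

57.9 dB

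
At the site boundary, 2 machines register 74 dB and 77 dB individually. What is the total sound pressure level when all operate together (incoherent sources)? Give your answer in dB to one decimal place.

Incoherent sources combine by intensity addition: L_total = 10·log₁₀(Σ 10^(L_i/10)).
Σ 10^(L/10) = 10^(74/10) + 10^(77/10) = 7.524e+07.
L_total = 10·log₁₀(7.524e+07) = 78.76 dB.

78.8 dB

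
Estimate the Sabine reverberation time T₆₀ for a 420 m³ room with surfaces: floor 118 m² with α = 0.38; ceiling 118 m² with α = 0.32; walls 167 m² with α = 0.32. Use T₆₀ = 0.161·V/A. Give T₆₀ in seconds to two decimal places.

0.50 s

A = Σ Sᵢαᵢ = 118·0.38 + 118·0.32 + 167·0.32 = 136.04 m².
T₆₀ = 0.161·V/A = 0.161·420/136.04 = 0.497 s.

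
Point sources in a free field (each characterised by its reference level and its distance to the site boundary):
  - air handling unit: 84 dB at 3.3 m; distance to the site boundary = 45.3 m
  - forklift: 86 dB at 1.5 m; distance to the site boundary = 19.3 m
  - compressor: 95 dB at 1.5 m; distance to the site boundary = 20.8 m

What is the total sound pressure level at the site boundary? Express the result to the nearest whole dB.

First find each source's level at the receiver (point-source: −20·log₁₀(r/r_ref)), then combine on an intensity basis.
air handling unit: 84 − 20·log₁₀(45.3/3.3) = 84 − 22.75 = 61.25 dB.
forklift: 86 − 20·log₁₀(19.3/1.5) = 86 − 22.19 = 63.81 dB.
compressor: 95 − 20·log₁₀(20.8/1.5) = 95 − 22.84 = 72.16 dB.
Σ 10^(L/10) = 2.018e+07 → L_total = 10·log₁₀(2.018e+07) = 73.05 dB.

73 dB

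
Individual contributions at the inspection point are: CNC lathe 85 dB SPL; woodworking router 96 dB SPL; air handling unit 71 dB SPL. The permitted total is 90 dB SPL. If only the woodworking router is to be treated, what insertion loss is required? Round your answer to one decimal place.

Fixed contribution from the other sources: Σ 10^(L/10) = 10^(85/10) + 10^(71/10) = 3.288e+08 (85.17 dB SPL).
To meet 90 dB SPL overall, the treated woodworking router may contribute at most 10^(90/10) − 3.288e+08 = 6.712e+08, i.e. 88.27 dB SPL.
Required insertion loss = 96 − 88.27 = 7.73 dB.

7.7 dB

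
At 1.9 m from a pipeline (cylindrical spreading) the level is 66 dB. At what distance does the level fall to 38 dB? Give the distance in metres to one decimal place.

Line-source spreading drops the level by 10·log₁₀(r₂/r₁); inverting, r₂/r₁ = 10^(ΔL/10).
r₂ = 1.9·10^((66−38)/10) = 1.9·10^(28.0/10) = 1198.82 m.

1198.8 m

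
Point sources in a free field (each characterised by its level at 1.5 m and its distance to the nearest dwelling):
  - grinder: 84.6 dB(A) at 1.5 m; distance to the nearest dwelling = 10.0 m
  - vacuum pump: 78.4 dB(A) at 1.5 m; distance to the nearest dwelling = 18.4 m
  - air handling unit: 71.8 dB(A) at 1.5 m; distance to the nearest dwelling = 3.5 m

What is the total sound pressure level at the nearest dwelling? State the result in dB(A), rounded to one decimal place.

Propagate each source to the receiver with L = L_ref − 20·log₁₀(r/r_ref), then add intensities.
grinder: 84.6 − 20·log₁₀(10.0/1.5) = 84.6 − 16.48 = 68.12 dB(A).
vacuum pump: 78.4 − 20·log₁₀(18.4/1.5) = 78.4 − 21.77 = 56.63 dB(A).
air handling unit: 71.8 − 20·log₁₀(3.5/1.5) = 71.8 − 7.36 = 64.44 dB(A).
Σ 10^(L/10) = 9.729e+06 → L_total = 10·log₁₀(9.729e+06) = 69.88 dB(A).

69.9 dB(A)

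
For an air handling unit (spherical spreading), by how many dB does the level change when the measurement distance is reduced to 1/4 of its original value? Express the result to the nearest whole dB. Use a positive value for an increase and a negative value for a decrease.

+12 dB

With spherical spreading the level changes by −20·log₁₀(r₂/r₁).
ΔL = −20·log₁₀(0.25) = +12.04 dB.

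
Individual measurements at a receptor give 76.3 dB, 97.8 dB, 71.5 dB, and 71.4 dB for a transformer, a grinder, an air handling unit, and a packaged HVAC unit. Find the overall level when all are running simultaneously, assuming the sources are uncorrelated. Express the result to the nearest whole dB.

Incoherent sources combine by intensity addition: L_total = 10·log₁₀(Σ 10^(L_i/10)).
Σ 10^(L/10) = 10^(76.3/10) + 10^(97.8/10) + 10^(71.5/10) + 10^(71.4/10) = 6.096e+09.
L_total = 10·log₁₀(6.096e+09) = 97.85 dB.

98 dB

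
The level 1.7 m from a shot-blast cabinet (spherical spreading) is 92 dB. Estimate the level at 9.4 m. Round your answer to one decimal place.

77.1 dB

Point-source attenuation: ΔL = 20·log₁₀(r₂/r₁) = 20·log₁₀(9.4/1.7) = 14.854 dB.
L₂ = 92 − 20·log₁₀(9.4/1.7) = 92 − 14.854 = 77.15 dB.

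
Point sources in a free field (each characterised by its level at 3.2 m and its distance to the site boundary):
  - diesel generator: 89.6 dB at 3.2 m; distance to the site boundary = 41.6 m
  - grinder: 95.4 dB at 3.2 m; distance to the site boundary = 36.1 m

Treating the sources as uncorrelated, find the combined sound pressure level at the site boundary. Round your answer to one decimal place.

75.1 dB

Propagate each source to the receiver with L = L_ref − 20·log₁₀(r/r_ref), then add intensities.
diesel generator: 89.6 − 20·log₁₀(41.6/3.2) = 89.6 − 22.28 = 67.32 dB.
grinder: 95.4 − 20·log₁₀(36.1/3.2) = 95.4 − 21.05 = 74.35 dB.
Σ 10^(L/10) = 3.264e+07 → L_total = 10·log₁₀(3.264e+07) = 75.14 dB.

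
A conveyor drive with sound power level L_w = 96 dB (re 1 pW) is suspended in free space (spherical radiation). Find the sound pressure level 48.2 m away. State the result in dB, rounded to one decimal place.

L_p = L_w − 10·log₁₀(4π·r²) with r = 48.2 m.
4π·r² = 2.919e+04 m², 10·log₁₀ of that is 44.653 dB.
L_p = 96 − 44.653 = 51.35 dB.

51.3 dB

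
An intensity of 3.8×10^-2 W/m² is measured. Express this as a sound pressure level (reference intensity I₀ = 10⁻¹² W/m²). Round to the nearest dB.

L = 10·log₁₀(I/I₀) = 10·log₁₀(3.8×10^-2/10⁻¹²) = 10·log₁₀(3.8×10^10).
L = 10·(0.5798 + 10) = 105.80 dB.

106 dB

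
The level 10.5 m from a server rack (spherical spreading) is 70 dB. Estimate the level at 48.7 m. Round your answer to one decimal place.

56.7 dB

Spherical spreading from a point source gives a 20·log₁₀(r₂/r₁) drop.
L₂ = 70 − 20·log₁₀(48.7/10.5) = 70 − 13.327 = 56.67 dB.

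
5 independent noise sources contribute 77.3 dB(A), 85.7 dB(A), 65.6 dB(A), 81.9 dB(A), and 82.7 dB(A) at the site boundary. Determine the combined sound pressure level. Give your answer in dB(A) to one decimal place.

88.9 dB(A)

For uncorrelated sources the intensities add, so convert each level to linear form, sum, and take 10·log₁₀ of the total.
Σ 10^(L/10) = 10^(77.3/10) + 10^(85.7/10) + 10^(65.6/10) + 10^(81.9/10) + 10^(82.7/10) = 7.700e+08.
L_total = 10·log₁₀(7.700e+08) = 88.86 dB(A).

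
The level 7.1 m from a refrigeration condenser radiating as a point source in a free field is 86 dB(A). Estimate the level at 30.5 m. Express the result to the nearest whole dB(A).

73 dB(A)

For a point source, L₂ = L₁ − 20·log₁₀(r₂/r₁).
L₂ = 86 − 20·log₁₀(30.5/7.1) = 86 − 12.661 = 73.34 dB(A).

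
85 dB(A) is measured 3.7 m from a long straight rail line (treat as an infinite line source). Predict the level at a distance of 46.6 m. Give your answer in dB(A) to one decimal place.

74.0 dB(A)

Line-source attenuation: ΔL = 10·log₁₀(r₂/r₁) = 10·log₁₀(46.6/3.7) = 11.002 dB.
L₂ = 85 − 10·log₁₀(46.6/3.7) = 85 − 11.002 = 74.00 dB(A).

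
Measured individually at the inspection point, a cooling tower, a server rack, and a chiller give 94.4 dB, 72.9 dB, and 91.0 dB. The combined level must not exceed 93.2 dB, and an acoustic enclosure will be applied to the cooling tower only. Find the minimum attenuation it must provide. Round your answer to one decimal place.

5.3 dB

Everything except the cooling tower sums to 10^(72.9/10) + 10^(91.0/10) = 1.278e+09 in linear terms, 91.07 dB.
To meet 93.2 dB overall, the treated cooling tower may contribute at most 10^(93.2/10) − 1.278e+09 = 8.109e+08, i.e. 89.09 dB.
So the cooling tower must be reduced from 94.4 to 89.09 dB: IL = 5.31 dB.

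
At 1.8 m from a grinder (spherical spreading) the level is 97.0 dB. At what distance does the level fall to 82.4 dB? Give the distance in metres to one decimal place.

9.7 m

The 14.6 dB drop corresponds to a distance ratio of 10^(14.6/20) for a point source.
r₂ = 1.8·10^((97.0−82.4)/20) = 1.8·10^(14.6/20) = 9.67 m.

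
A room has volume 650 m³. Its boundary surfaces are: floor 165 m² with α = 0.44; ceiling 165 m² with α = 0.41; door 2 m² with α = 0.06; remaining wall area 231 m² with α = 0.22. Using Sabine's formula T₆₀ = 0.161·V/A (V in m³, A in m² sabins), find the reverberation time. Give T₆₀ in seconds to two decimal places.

Summing Sᵢαᵢ: 165·0.44 + 165·0.41 + 2·0.06 + 231·0.22 = 191.19 m².
T₆₀ = 0.161·V/A = 0.161·650/191.19 = 0.547 s.

0.55 s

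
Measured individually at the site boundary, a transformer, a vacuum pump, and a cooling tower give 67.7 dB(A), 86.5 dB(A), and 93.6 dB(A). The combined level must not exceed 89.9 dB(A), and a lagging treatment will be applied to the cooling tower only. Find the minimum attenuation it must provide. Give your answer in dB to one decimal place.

6.4 dB

Everything except the cooling tower sums to 10^(67.7/10) + 10^(86.5/10) = 4.526e+08 in linear terms, 86.56 dB(A).
To meet 89.9 dB(A) overall, the treated cooling tower may contribute at most 10^(89.9/10) − 4.526e+08 = 5.247e+08, i.e. 87.20 dB(A).
Required insertion loss = 93.6 − 87.20 = 6.40 dB.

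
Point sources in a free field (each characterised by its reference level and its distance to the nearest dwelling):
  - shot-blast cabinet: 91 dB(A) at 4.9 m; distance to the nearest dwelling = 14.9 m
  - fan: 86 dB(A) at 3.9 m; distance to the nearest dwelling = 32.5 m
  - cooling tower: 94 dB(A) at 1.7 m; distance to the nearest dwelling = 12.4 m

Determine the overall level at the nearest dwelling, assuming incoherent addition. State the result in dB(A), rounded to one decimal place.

82.8 dB(A)

Propagate each source to the receiver with L = L_ref − 20·log₁₀(r/r_ref), then add intensities.
shot-blast cabinet: 91 − 20·log₁₀(14.9/4.9) = 91 − 9.66 = 81.34 dB(A).
fan: 86 − 20·log₁₀(32.5/3.9) = 86 − 18.42 = 67.58 dB(A).
cooling tower: 94 − 20·log₁₀(12.4/1.7) = 94 − 17.26 = 76.74 dB(A).
Σ 10^(L/10) = 1.891e+08 → L_total = 10·log₁₀(1.891e+08) = 82.77 dB(A).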